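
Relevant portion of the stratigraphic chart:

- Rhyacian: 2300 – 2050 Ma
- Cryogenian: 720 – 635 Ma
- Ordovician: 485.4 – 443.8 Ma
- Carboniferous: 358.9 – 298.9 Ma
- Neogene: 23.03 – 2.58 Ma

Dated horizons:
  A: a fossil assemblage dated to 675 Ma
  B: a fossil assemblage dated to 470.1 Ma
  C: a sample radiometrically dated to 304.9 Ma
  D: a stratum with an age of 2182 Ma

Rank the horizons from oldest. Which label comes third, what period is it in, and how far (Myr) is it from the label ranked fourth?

Sorted oldest-first by Ma: D (2182), A (675), B (470.1), C (304.9).
The third oldest is B at 470.1 Ma, which lies in 485.4–443.8 Ma: the Ordovician.
The fourth oldest is C at 304.9 Ma; separation = |470.1 − 304.9| = 165.2 Myr.

B, in the Ordovician; 165.2 million years to C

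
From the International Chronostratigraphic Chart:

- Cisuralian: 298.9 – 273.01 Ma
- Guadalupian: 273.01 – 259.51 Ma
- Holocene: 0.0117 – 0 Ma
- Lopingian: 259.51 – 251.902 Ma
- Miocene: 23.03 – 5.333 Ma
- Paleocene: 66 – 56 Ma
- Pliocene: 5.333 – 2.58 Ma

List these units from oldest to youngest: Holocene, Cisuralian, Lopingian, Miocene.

Cisuralian, then Lopingian, then Miocene, then Holocene

Sorting by start age (descending Ma, since larger Ma = older): Cisuralian start 298.9, Lopingian start 259.51, Miocene start 23.03, Holocene start 0.0117.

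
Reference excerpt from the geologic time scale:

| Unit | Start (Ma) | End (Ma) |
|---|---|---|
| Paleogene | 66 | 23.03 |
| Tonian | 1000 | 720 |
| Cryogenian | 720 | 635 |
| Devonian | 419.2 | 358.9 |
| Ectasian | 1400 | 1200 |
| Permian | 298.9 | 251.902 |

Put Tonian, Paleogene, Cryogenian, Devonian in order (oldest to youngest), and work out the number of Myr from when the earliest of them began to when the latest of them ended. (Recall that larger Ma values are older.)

From the excerpt: Tonian 1000–720; Paleogene 66–23.03; Cryogenian 720–635; Devonian 419.2–358.9 (Ma).
Larger Ma is earlier, so the oldest is Tonian and the youngest is Paleogene; oldest to youngest: Tonian, Cryogenian, Devonian, Paleogene.
Oldest start 1000 minus youngest end 23.03 gives 976.97 Myr overall.

Tonian, Cryogenian, Devonian, Paleogene; total span 976.97 Myr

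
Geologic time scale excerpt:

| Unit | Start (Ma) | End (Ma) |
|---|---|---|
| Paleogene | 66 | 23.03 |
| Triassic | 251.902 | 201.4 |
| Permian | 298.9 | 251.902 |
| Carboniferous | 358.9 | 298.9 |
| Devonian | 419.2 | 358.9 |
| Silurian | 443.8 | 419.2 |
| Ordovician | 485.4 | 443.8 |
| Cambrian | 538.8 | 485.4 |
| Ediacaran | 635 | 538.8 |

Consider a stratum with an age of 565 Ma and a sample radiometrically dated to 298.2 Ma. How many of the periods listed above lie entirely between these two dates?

5

The older date is 565 Ma and the younger is 298.2 Ma.
Periods with start < 565 and end > 298.2 Ma: Cambrian (538.8–485.4), Ordovician (485.4–443.8), Silurian (443.8–419.2), Devonian (419.2–358.9), Carboniferous (358.9–298.9).
That is 5 complete periods.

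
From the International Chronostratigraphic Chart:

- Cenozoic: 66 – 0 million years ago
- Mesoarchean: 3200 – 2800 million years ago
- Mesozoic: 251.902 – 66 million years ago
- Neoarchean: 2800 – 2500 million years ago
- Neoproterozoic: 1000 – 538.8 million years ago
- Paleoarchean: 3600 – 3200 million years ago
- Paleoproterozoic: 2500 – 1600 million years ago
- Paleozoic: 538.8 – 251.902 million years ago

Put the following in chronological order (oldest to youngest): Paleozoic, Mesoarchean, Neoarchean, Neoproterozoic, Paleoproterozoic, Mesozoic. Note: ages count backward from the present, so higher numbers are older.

The oldest of these is Mesoarchean (starts 3200 Ma) and the youngest is Mesozoic (ends 66 Ma).
In between, by decreasing start age: Neoarchean (2800), Paleoproterozoic (2500), Neoproterozoic (1000), Paleozoic (538.8).

Mesoarchean, then Neoarchean, then Paleoproterozoic, then Neoproterozoic, then Paleozoic, then Mesozoic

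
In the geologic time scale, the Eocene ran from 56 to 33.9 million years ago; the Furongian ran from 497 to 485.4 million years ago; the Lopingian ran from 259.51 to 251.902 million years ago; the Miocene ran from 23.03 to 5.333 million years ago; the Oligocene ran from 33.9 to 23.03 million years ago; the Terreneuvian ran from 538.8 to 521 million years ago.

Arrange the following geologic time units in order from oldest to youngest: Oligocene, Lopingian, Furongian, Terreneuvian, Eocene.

Read off each span (Ma): Oligocene 33.9–23.03; Lopingian 259.51–251.902; Furongian 497–485.4; Terreneuvian 538.8–521; Eocene 56–33.9.
Larger Ma is older, so oldest→youngest is Terreneuvian, Furongian, Lopingian, Eocene, Oligocene.

Terreneuvian, Furongian, Lopingian, Eocene, Oligocene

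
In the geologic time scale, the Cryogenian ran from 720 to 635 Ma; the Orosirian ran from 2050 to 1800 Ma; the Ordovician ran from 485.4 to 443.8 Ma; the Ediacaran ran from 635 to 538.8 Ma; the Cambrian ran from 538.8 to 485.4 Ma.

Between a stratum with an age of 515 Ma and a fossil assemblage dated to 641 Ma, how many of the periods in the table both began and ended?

1

The older date is 641 Ma and the younger is 515 Ma.
Periods with start < 641 and end > 515 Ma: Ediacaran (635–538.8).
That is 1 complete period.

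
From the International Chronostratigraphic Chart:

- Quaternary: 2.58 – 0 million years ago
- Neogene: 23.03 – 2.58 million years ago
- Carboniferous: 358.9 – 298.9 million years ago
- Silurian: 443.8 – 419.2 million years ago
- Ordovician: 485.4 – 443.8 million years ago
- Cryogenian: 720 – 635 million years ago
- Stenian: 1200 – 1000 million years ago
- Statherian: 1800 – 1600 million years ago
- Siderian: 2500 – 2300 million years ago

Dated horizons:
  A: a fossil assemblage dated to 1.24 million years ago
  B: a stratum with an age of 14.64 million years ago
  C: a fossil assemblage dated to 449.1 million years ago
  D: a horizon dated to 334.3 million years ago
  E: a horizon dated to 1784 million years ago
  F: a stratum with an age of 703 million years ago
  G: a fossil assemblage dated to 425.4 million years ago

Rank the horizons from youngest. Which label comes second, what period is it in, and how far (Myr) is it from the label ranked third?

B, in the Neogene; 319.66 million years to D

Smaller Ma means younger, so youngest first: A 1.24 < B 14.64 < D 334.3 < G 425.4 < C 449.1 < F 703 < E 1784.
Counting 2 along gives B (14.64 Ma); the excerpt puts that inside the Neogene, 23.03–2.58 Ma.
Next in line is D (334.3 Ma), and 334.3 − 14.64 = 319.66 Myr.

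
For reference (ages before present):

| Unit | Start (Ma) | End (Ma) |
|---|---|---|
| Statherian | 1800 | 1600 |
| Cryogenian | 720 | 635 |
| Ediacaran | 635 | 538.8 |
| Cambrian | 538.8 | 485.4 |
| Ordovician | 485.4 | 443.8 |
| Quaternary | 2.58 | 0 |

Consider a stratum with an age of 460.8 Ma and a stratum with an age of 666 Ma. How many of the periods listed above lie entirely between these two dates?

2

The older date is 666 Ma and the younger is 460.8 Ma.
Periods with start < 666 and end > 460.8 Ma: Ediacaran (635–538.8), Cambrian (538.8–485.4).
That is 2 complete periods.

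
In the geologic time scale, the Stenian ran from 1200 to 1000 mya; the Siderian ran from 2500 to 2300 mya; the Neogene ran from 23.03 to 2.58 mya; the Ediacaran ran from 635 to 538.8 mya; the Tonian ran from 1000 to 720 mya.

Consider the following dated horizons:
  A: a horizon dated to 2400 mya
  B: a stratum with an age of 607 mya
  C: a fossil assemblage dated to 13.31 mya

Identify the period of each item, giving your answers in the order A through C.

Match each age against the start–end ranges in the excerpt: A = 2400 Ma → Siderian (2500–2300); B = 607 Ma → Ediacaran (635–538.8); C = 13.31 Ma → Neogene (23.03–2.58).

A — Siderian; B — Ediacaran; C — Neogene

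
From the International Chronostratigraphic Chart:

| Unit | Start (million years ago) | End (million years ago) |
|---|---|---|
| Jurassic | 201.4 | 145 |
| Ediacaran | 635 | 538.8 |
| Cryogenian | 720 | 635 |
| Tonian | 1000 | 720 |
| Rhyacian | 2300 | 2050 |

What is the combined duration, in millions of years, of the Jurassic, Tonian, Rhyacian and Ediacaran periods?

682.6 million years

Duration is start − end for each: (201.4 − 145) + (1000 − 720) + (2300 − 2050) + (635 − 538.8).
That is 56.4 + 280 + 250 + 96.2, which totals 682.6 million years.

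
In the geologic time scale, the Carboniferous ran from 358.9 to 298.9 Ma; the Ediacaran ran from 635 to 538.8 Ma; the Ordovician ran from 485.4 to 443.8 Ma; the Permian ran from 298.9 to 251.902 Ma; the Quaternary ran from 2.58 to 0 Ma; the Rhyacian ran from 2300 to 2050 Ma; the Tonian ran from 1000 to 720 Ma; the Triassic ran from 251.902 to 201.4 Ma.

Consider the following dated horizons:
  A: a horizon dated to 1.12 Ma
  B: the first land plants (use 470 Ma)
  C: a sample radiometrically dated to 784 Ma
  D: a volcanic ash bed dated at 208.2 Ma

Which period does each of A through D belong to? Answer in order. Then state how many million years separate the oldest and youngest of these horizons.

A: 1.12 Ma lies in 2.58–0 Ma, so Quaternary.
B: 470 Ma lies in 485.4–443.8 Ma, so Ordovician.
C: 784 Ma lies in 1000–720 Ma, so Tonian.
D: 208.2 Ma lies in 251.902–201.4 Ma, so Triassic.
Oldest = 784 Ma, youngest = 1.12 Ma → span 782.88 Myr.

A — Quaternary; B — Ordovician; C — Tonian; D — Triassic; span 782.88 million years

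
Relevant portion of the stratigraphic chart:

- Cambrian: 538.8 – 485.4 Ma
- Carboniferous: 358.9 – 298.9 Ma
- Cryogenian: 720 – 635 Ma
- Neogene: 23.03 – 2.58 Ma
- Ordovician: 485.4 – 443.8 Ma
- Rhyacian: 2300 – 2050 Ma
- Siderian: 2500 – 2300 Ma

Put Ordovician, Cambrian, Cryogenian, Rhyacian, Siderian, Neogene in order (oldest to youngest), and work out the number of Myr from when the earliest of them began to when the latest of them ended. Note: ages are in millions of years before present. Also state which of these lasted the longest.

Siderian, Rhyacian, Cryogenian, Cambrian, Ordovician, Neogene; total span 2497.42 Myr; longest is Rhyacian

Start ages (Ma): Siderian 2500, Rhyacian 2300, Cryogenian 720, Cambrian 538.8, Ordovician 485.4, Neogene 23.03.
Ordered oldest to youngest: Siderian, Rhyacian, Cryogenian, Cambrian, Ordovician, Neogene.
Span = 2500 − 2.58 = 2497.42 Myr.
Durations: Rhyacian 250, Cryogenian 85, Neogene 20.45, Ordovician 41.6, Siderian 200, Cambrian 53.4 → longest is Rhyacian (250 Myr).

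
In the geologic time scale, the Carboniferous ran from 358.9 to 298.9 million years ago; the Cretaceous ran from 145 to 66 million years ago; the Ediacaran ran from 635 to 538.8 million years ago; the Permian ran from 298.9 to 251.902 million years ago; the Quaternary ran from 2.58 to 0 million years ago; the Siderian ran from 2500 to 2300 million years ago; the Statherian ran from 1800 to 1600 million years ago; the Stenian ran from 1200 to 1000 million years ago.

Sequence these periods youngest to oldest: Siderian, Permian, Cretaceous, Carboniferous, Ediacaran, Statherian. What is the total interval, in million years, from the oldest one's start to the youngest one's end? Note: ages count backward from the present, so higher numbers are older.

Cretaceous → Permian → Carboniferous → Ediacaran → Statherian → Siderian; total span 2434 Myr

From the excerpt: Siderian 2500–2300; Permian 298.9–251.902; Cretaceous 145–66; Carboniferous 358.9–298.9; Ediacaran 635–538.8; Statherian 1800–1600 (Ma).
Larger Ma is earlier, so the oldest is Siderian and the youngest is Cretaceous; youngest to oldest: Cretaceous, Permian, Carboniferous, Ediacaran, Statherian, Siderian.
Oldest start 2500 minus youngest end 66 gives 2434 Myr overall.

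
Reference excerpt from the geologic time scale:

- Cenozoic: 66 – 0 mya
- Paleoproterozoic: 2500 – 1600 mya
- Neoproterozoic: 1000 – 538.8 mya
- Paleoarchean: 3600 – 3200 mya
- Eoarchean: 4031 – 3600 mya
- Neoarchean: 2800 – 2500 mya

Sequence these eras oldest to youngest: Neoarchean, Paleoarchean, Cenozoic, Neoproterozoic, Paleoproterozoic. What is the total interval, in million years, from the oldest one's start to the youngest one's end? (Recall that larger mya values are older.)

Paleoarchean, Neoarchean, Paleoproterozoic, Neoproterozoic, Cenozoic; total span 3600 Myr

Start ages (Ma): Paleoarchean 3600, Neoarchean 2800, Paleoproterozoic 2500, Neoproterozoic 1000, Cenozoic 66.
Ordered oldest to youngest: Paleoarchean, Neoarchean, Paleoproterozoic, Neoproterozoic, Cenozoic.
Span = 3600 − 0 = 3600 Myr.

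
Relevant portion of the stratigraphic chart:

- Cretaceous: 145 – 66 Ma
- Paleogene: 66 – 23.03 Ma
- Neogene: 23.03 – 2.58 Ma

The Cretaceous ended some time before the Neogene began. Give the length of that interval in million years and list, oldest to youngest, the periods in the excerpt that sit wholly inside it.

42.97 million years; Paleogene

End of Cretaceous = 66 Ma; start of Neogene = 23.03 Ma.
Gap = 66 − 23.03 = 42.97 Myr.
Periods wholly inside 66–23.03 Ma: Paleogene (66–23.03).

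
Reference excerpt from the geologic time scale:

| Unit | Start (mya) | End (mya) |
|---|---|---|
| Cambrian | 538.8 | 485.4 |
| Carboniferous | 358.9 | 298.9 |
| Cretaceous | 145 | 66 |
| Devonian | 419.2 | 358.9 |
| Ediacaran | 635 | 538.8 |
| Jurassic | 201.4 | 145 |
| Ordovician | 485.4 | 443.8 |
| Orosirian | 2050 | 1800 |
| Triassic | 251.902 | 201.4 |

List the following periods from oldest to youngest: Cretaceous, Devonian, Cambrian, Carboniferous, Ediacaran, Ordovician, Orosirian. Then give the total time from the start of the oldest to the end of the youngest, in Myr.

Start ages (Ma): Orosirian 2050, Ediacaran 635, Cambrian 538.8, Ordovician 485.4, Devonian 419.2, Carboniferous 358.9, Cretaceous 145.
Ordered oldest to youngest: Orosirian, Ediacaran, Cambrian, Ordovician, Devonian, Carboniferous, Cretaceous.
Span = 2050 − 66 = 1984 Myr.

Orosirian → Ediacaran → Cambrian → Ordovician → Devonian → Carboniferous → Cretaceous; total span 1984 Myr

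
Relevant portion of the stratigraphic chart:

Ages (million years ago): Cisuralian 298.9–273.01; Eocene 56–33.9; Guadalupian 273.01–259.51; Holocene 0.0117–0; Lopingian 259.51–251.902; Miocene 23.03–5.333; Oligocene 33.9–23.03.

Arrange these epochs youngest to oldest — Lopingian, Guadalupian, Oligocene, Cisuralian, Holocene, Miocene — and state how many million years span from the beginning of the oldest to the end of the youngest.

Holocene → Miocene → Oligocene → Lopingian → Guadalupian → Cisuralian; total span 298.9 Myr

From the excerpt: Lopingian 259.51–251.902; Guadalupian 273.01–259.51; Oligocene 33.9–23.03; Cisuralian 298.9–273.01; Holocene 0.0117–0; Miocene 23.03–5.333 (Ma).
Larger Ma is earlier, so the oldest is Cisuralian and the youngest is Holocene; youngest to oldest: Holocene, Miocene, Oligocene, Lopingian, Guadalupian, Cisuralian.
Oldest start 298.9 minus youngest end 0 gives 298.9 Myr overall.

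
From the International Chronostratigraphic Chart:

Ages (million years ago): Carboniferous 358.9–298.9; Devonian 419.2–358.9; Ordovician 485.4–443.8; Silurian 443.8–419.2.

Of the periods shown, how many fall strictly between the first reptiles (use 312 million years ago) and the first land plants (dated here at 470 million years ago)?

2

470 Ma sits inside the Ordovician (485.4–443.8) and 312 Ma inside the Carboniferous (358.9–298.9); neither of those is wholly between the two dates.
The listed periods lying completely between them are Silurian, Devonian — 2 in all.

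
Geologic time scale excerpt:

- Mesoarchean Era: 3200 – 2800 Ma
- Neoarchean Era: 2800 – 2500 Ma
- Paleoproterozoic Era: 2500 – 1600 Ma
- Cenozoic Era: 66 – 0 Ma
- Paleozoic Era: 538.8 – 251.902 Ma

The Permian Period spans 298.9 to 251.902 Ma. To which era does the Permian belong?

Paleozoic

The Permian (298.9–251.902 Ma) lies entirely within 538.8–251.902 Ma, the Paleozoic Era.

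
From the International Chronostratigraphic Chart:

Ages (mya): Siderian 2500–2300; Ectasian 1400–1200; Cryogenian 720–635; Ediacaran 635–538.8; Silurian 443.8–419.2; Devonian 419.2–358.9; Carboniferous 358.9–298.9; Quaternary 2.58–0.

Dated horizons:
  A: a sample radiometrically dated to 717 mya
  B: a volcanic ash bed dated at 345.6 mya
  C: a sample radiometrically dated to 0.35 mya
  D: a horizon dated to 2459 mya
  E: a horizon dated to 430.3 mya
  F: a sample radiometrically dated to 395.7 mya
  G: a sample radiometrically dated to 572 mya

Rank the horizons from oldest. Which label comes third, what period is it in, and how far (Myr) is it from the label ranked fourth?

G, in the Ediacaran; 141.7 million years to E

Sorted oldest-first by Ma: D (2459), A (717), G (572), E (430.3), F (395.7), B (345.6), C (0.35).
The third oldest is G at 572 Ma, which lies in 635–538.8 Ma: the Ediacaran.
The fourth oldest is E at 430.3 Ma; separation = |572 − 430.3| = 141.7 Myr.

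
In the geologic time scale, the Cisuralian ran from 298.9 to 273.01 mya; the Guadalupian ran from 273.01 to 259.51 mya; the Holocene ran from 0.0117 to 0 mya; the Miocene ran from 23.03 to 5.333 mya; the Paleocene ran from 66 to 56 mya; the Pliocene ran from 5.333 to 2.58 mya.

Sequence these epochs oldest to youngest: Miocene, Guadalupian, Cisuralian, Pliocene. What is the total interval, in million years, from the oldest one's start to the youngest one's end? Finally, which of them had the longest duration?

Start ages (Ma): Cisuralian 298.9, Guadalupian 273.01, Miocene 23.03, Pliocene 5.333.
Ordered oldest to youngest: Cisuralian, Guadalupian, Miocene, Pliocene.
Span = 298.9 − 2.58 = 296.32 Myr.
Durations: Cisuralian 25.89, Guadalupian 13.5, Pliocene 2.753, Miocene 17.697 → longest is Cisuralian (25.89 Myr).

Cisuralian → Guadalupian → Miocene → Pliocene; total span 296.32 Myr; longest is Cisuralian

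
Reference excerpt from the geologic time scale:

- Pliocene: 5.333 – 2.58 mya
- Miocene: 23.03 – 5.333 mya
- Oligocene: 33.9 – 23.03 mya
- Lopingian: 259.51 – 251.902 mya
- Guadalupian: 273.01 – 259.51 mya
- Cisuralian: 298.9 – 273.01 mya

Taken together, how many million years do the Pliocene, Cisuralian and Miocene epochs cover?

Duration is start − end for each: (5.333 − 2.58) + (298.9 − 273.01) + (23.03 − 5.333).
That is 2.753 + 25.89 + 17.697, which totals 46.34 million years.

46.34 million years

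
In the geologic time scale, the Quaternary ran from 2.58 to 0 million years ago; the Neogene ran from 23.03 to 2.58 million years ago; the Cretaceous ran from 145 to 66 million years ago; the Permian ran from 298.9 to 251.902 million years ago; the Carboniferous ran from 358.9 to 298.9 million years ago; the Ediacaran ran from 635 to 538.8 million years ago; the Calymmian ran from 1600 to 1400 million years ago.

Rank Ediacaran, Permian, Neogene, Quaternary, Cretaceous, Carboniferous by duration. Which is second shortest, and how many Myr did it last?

Neogene, 20.45 million years

Start − end for each: Ediacaran 635 − 538.8 = 96.2; Permian 298.9 − 251.902 = 46.998; Neogene 23.03 − 2.58 = 20.45; Quaternary 2.58 − 0 = 2.58; Cretaceous 145 − 66 = 79; Carboniferous 358.9 − 298.9 = 60.
Ranking these from shortest: Quaternary < Neogene < Permian < Carboniferous < Cretaceous < Ediacaran.
Position 2 in that ranking is Neogene, which lasted 20.45 Myr.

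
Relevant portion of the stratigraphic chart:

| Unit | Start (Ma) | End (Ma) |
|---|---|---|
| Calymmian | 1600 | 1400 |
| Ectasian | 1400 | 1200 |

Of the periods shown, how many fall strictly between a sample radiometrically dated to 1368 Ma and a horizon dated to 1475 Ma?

The older date is 1475 Ma and the younger is 1368 Ma.
No period both begins after 1475 Ma and ends before 1368 Ma, so the count is 0.

0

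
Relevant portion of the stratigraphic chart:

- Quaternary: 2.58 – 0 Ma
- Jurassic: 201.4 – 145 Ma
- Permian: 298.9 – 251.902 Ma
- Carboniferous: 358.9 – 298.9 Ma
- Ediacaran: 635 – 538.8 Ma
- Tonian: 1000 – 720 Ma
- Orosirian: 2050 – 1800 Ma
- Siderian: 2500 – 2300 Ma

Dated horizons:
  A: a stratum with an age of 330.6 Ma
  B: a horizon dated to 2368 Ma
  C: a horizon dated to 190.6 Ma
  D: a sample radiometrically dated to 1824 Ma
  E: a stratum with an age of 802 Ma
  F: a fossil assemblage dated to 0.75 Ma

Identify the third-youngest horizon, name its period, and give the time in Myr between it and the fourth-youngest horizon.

A, in the Carboniferous; 471.4 million years to E

Sorted youngest-first by Ma: F (0.75), C (190.6), A (330.6), E (802), D (1824), B (2368).
The third youngest is A at 330.6 Ma, which lies in 358.9–298.9 Ma: the Carboniferous.
The fourth youngest is E at 802 Ma; separation = |330.6 − 802| = 471.4 Myr.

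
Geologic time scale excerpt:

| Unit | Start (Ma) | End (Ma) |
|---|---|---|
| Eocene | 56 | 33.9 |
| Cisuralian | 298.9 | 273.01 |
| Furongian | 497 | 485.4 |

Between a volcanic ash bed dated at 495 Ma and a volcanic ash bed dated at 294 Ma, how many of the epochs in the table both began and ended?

0

Checking each listed span, none has both start < 495 Ma and end > 294 Ma — every epoch straddles one of the two dates or lies outside them — so the count is 0.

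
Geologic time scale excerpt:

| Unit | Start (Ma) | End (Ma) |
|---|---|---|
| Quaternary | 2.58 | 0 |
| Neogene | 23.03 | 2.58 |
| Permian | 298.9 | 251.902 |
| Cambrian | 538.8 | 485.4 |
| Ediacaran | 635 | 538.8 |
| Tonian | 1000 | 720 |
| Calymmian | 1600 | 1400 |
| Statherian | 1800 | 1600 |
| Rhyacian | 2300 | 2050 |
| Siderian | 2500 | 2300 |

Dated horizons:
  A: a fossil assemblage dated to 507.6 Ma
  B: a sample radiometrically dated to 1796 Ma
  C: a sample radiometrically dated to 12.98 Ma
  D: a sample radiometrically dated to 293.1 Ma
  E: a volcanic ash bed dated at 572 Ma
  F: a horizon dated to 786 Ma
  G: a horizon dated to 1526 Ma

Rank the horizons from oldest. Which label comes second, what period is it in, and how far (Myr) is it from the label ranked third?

G, in the Calymmian; 740 million years to F

Sorted oldest-first by Ma: B (1796), G (1526), F (786), E (572), A (507.6), D (293.1), C (12.98).
The second oldest is G at 1526 Ma, which lies in 1600–1400 Ma: the Calymmian.
The third oldest is F at 786 Ma; separation = |1526 − 786| = 740 Myr.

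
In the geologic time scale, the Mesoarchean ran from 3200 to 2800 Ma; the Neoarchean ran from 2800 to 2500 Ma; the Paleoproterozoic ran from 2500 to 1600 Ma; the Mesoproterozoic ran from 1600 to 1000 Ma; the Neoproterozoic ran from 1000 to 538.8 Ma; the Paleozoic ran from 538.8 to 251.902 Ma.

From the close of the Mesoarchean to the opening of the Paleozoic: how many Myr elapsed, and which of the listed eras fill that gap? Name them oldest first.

2261.2 million years; Neoarchean, Paleoproterozoic, Mesoproterozoic, Neoproterozoic

End of Mesoarchean = 2800 Ma; start of Paleozoic = 538.8 Ma.
Gap = 2800 − 538.8 = 2261.2 Myr.
Eras wholly inside 2800–538.8 Ma: Neoarchean (2800–2500), Paleoproterozoic (2500–1600), Mesoproterozoic (1600–1000), Neoproterozoic (1000–538.8).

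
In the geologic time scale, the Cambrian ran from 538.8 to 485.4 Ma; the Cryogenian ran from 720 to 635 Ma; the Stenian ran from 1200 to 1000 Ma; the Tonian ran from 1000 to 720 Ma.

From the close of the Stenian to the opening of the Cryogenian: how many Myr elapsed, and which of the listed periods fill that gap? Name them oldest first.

End of Stenian = 1000 Ma; start of Cryogenian = 720 Ma.
Gap = 1000 − 720 = 280 Myr.
Periods wholly inside 1000–720 Ma: Tonian (1000–720).

280 million years; Tonian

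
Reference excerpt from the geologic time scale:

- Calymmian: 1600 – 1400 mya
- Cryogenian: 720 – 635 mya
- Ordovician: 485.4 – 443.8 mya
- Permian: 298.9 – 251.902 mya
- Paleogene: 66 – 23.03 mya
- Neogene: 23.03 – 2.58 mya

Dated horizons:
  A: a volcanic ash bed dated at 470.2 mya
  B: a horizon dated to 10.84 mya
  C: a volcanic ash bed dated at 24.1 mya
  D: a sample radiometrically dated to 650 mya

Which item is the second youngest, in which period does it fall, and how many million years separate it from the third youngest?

C, in the Paleogene; 446.1 million years to A

Sorted youngest-first by Ma: B (10.84), C (24.1), A (470.2), D (650).
The second youngest is C at 24.1 Ma, which lies in 66–23.03 Ma: the Paleogene.
The third youngest is A at 470.2 Ma; separation = |24.1 − 470.2| = 446.1 Myr.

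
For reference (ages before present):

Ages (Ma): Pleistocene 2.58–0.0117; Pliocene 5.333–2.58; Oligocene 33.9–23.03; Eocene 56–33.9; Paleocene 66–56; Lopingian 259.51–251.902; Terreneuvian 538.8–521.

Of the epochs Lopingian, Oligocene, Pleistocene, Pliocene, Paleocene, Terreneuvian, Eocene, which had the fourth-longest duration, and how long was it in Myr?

Durations: Lopingian 7.608; Oligocene 10.87; Pleistocene 2.5683; Pliocene 2.753; Paleocene 10; Terreneuvian 17.8; Eocene 22.1 Myr.
Sorted longest-first: Eocene (22.1), Terreneuvian (17.8), Oligocene (10.87), Paleocene (10), Lopingian (7.608), Pliocene (2.753), Pleistocene (2.5683).
The fourth longest is Paleocene at 10 Myr.

Paleocene, 10 million years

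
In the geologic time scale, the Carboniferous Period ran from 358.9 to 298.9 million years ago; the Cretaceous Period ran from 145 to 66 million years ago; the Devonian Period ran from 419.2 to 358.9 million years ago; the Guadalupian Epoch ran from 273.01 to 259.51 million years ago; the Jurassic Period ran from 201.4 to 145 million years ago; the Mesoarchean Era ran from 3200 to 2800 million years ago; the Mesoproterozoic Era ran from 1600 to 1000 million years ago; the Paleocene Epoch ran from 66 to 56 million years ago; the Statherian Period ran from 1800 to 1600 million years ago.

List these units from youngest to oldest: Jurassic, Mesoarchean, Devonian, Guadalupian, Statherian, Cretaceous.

Read off each span (Ma): Jurassic 201.4–145; Mesoarchean 3200–2800; Devonian 419.2–358.9; Guadalupian 273.01–259.51; Statherian 1800–1600; Cretaceous 145–66.
Larger Ma is older, so oldest→youngest is Mesoarchean, Statherian, Devonian, Guadalupian, Jurassic, Cretaceous; reverse it for youngest→oldest.

Cretaceous → Jurassic → Guadalupian → Devonian → Statherian → Mesoarchean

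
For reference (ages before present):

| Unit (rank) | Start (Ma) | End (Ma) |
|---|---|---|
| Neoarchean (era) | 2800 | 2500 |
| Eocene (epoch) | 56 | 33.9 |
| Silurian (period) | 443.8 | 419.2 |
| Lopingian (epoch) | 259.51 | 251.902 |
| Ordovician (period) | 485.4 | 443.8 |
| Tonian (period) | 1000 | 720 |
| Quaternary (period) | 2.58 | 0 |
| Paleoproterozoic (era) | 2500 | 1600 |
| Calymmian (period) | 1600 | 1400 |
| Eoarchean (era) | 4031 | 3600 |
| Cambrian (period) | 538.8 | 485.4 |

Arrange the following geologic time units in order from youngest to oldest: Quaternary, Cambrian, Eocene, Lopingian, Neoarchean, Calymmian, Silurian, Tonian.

Sorting by start age (ascending Ma, since larger Ma = older): Quaternary began 2.58, Eocene began 56, Lopingian began 259.51, Silurian began 443.8, Cambrian began 538.8, Tonian began 1000, Calymmian began 1600, Neoarchean began 2800.

Quaternary, Eocene, Lopingian, Silurian, Cambrian, Tonian, Calymmian, Neoarchean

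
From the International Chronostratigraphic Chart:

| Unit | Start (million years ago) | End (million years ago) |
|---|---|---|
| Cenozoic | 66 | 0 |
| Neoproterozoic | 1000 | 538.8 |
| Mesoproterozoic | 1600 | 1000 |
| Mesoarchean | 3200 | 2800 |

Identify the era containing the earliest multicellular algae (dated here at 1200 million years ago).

Mesoproterozoic

1200 Ma lies between 1600 and 1000 Ma, so it falls in the Mesoproterozoic.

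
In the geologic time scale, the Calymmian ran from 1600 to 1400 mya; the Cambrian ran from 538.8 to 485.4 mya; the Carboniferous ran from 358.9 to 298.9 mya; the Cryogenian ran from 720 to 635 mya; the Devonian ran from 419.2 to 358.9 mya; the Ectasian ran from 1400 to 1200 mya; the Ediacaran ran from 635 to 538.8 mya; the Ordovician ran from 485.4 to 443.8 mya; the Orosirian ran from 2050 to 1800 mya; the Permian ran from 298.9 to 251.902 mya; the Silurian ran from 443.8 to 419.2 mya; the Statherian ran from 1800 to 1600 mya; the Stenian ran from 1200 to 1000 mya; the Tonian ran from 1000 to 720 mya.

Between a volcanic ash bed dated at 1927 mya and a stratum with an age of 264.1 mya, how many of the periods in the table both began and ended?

1927 Ma sits inside the Orosirian (2050–1800) and 264.1 Ma inside the Permian (298.9–251.902); neither of those is wholly between the two dates.
The listed periods lying completely between them are Statherian, Calymmian, Ectasian, Stenian, Tonian, Cryogenian, Ediacaran, Cambrian, Ordovician, Silurian, Devonian, Carboniferous — 12 in all.

12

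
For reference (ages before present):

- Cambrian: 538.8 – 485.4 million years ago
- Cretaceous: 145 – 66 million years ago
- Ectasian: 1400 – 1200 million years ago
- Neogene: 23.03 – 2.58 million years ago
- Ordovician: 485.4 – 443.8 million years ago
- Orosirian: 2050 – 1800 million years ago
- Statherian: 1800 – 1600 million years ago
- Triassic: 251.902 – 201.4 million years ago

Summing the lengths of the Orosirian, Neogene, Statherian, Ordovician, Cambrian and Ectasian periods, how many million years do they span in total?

Duration is start − end for each: (2050 − 1800) + (23.03 − 2.58) + (1800 − 1600) + (485.4 − 443.8) + (538.8 − 485.4) + (1400 − 1200).
That is 250 + 20.45 + 200 + 41.6 + 53.4 + 200, which totals 765.45 million years.

765.45 million years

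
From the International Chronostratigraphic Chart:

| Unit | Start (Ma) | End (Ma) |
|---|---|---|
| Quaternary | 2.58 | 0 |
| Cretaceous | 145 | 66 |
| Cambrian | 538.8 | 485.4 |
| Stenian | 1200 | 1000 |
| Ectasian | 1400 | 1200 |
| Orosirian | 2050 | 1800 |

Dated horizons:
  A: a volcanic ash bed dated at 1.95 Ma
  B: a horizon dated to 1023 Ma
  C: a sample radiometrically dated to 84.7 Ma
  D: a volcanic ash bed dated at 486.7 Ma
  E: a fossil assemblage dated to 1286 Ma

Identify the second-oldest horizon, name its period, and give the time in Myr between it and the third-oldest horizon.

B, in the Stenian; 536.3 million years to D

Sorted oldest-first by Ma: E (1286), B (1023), D (486.7), C (84.7), A (1.95).
The second oldest is B at 1023 Ma, which lies in 1200–1000 Ma: the Stenian.
The third oldest is D at 486.7 Ma; separation = |1023 − 486.7| = 536.3 Myr.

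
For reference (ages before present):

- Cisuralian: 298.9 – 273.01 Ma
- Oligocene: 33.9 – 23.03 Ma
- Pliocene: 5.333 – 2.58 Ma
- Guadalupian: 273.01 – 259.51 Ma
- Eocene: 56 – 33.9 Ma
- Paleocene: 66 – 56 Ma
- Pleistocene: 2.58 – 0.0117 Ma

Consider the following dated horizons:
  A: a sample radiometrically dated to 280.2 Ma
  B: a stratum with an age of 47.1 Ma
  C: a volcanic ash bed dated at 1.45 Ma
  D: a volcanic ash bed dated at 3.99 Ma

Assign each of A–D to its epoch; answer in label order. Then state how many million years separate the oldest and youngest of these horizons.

Match each age against the start–end ranges in the excerpt: A = 280.2 Ma → Cisuralian (298.9–273.01); B = 47.1 Ma → Eocene (56–33.9); C = 1.45 Ma → Pleistocene (2.58–0.0117); D = 3.99 Ma → Pliocene (5.333–2.58).
The largest age is 280.2 Ma and the smallest is 1.45 Ma; their difference is 278.75 Myr.

A — Cisuralian; B — Eocene; C — Pleistocene; D — Pliocene; span 278.75 million years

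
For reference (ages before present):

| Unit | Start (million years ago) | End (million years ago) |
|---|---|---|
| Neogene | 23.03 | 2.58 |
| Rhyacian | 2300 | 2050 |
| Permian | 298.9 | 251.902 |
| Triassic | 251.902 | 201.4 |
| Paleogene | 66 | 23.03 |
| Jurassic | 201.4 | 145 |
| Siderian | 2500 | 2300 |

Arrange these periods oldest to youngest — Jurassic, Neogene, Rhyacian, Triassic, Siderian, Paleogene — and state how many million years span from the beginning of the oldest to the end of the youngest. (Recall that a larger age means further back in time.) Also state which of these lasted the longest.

Siderian → Rhyacian → Triassic → Jurassic → Paleogene → Neogene; total span 2497.42 Myr; longest is Rhyacian

Start ages (Ma): Siderian 2500, Rhyacian 2300, Triassic 251.902, Jurassic 201.4, Paleogene 66, Neogene 23.03.
Ordered oldest to youngest: Siderian, Rhyacian, Triassic, Jurassic, Paleogene, Neogene.
Span = 2500 − 2.58 = 2497.42 Myr.
Durations: Paleogene 42.97, Jurassic 56.4, Triassic 50.502, Rhyacian 250, Neogene 20.45, Siderian 200 → longest is Rhyacian (250 Myr).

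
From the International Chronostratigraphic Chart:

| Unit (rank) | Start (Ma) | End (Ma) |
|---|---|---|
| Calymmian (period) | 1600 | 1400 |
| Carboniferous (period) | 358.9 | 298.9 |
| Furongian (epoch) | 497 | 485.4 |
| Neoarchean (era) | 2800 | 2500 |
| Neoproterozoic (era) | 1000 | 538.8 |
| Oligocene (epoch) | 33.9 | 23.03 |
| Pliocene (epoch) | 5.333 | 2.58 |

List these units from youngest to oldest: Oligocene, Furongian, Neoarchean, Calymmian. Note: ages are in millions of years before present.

Read off each span (Ma): Oligocene 33.9–23.03; Furongian 497–485.4; Neoarchean 2800–2500; Calymmian 1600–1400.
Larger Ma is older, so oldest→youngest is Neoarchean, Calymmian, Furongian, Oligocene; reverse it for youngest→oldest.

Oligocene, then Furongian, then Calymmian, then Neoarchean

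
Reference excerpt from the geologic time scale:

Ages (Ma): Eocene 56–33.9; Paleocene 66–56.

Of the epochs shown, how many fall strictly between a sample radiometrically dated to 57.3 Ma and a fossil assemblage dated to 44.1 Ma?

Checking each listed span, none has both start < 57.3 Ma and end > 44.1 Ma — every epoch straddles one of the two dates or lies outside them — so the count is 0.

0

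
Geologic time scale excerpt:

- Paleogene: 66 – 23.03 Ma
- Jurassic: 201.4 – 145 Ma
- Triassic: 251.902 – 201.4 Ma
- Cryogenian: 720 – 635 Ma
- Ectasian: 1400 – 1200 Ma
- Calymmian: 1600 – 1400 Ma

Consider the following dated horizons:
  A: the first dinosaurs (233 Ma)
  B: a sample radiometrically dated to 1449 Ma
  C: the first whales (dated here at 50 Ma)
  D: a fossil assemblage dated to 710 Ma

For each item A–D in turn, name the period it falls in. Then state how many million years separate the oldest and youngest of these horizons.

Match each age against the start–end ranges in the excerpt: A = 233 Ma → Triassic (251.902–201.4); B = 1449 Ma → Calymmian (1600–1400); C = 50 Ma → Paleogene (66–23.03); D = 710 Ma → Cryogenian (720–635).
The largest age is 1449 Ma and the smallest is 50 Ma; their difference is 1399 Myr.

A — Triassic; B — Calymmian; C — Paleogene; D — Cryogenian; span 1399 million years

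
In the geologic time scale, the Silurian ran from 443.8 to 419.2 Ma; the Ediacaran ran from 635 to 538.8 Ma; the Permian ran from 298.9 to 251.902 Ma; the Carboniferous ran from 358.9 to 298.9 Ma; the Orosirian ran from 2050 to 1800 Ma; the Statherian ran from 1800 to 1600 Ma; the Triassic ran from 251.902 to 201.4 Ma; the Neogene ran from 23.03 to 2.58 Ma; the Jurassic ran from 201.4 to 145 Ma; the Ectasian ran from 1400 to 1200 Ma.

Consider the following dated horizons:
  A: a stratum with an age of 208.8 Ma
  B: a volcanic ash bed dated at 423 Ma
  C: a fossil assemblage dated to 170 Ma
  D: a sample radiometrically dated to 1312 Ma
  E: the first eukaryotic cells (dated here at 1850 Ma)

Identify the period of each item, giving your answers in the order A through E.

A — Triassic; B — Silurian; C — Jurassic; D — Ectasian; E — Orosirian

Match each age against the start–end ranges in the excerpt: A = 208.8 Ma → Triassic (251.902–201.4); B = 423 Ma → Silurian (443.8–419.2); C = 170 Ma → Jurassic (201.4–145); D = 1312 Ma → Ectasian (1400–1200); E = 1850 Ma → Orosirian (2050–1800).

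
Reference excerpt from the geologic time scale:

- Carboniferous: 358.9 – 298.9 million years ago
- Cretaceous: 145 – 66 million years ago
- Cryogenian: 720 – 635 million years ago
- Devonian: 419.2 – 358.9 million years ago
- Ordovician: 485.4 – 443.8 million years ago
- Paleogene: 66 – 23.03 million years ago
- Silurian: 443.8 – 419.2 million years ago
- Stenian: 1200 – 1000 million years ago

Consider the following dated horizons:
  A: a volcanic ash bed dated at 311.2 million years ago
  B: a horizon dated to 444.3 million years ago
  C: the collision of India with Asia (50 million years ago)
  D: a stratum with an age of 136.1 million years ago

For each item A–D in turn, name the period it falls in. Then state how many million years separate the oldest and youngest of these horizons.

A — Carboniferous; B — Ordovician; C — Paleogene; D — Cretaceous; span 394.3 million years

A: 311.2 Ma lies in 358.9–298.9 Ma, so Carboniferous.
B: 444.3 Ma lies in 485.4–443.8 Ma, so Ordovician.
C: 50 Ma lies in 66–23.03 Ma, so Paleogene.
D: 136.1 Ma lies in 145–66 Ma, so Cretaceous.
Oldest = 444.3 Ma, youngest = 50 Ma → span 394.3 Myr.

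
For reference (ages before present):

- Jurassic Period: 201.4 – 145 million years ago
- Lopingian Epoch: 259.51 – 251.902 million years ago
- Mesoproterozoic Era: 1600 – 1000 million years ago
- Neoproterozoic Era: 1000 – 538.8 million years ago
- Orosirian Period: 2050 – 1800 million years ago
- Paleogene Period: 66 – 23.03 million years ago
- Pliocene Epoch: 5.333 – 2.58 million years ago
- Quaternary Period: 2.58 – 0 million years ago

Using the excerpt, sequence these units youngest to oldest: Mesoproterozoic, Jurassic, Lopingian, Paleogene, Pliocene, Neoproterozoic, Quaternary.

Quaternary, Pliocene, Paleogene, Jurassic, Lopingian, Neoproterozoic, Mesoproterozoic

Read off each span (Ma): Mesoproterozoic 1600–1000; Jurassic 201.4–145; Lopingian 259.51–251.902; Paleogene 66–23.03; Pliocene 5.333–2.58; Neoproterozoic 1000–538.8; Quaternary 2.58–0.
Larger Ma is older, so oldest→youngest is Mesoproterozoic, Neoproterozoic, Lopingian, Jurassic, Paleogene, Pliocene, Quaternary; reverse it for youngest→oldest.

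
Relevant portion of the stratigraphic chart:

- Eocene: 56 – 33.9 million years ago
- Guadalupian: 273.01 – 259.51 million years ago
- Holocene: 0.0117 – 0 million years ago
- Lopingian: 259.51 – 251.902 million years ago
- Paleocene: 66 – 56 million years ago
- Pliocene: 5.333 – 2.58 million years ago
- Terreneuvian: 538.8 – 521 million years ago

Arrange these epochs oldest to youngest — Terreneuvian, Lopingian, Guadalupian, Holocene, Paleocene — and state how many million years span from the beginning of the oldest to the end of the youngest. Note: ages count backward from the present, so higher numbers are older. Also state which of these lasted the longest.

Start ages (Ma): Terreneuvian 538.8, Guadalupian 273.01, Lopingian 259.51, Paleocene 66, Holocene 0.0117.
Ordered oldest to youngest: Terreneuvian, Guadalupian, Lopingian, Paleocene, Holocene.
Span = 538.8 − 0 = 538.8 Myr.
Durations: Holocene 0.0117, Lopingian 7.608, Guadalupian 13.5, Paleocene 10, Terreneuvian 17.8 → longest is Terreneuvian (17.8 Myr).

Terreneuvian → Guadalupian → Lopingian → Paleocene → Holocene; total span 538.8 Myr; longest is Terreneuvian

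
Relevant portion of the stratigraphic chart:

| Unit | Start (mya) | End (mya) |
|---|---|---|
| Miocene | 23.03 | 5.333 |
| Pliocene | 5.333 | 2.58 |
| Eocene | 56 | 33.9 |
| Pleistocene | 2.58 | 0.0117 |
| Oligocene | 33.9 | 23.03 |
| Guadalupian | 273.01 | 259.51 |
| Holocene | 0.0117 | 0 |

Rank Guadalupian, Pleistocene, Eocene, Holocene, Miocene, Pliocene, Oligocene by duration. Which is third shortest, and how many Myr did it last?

Durations: Guadalupian 13.5; Pleistocene 2.5683; Eocene 22.1; Holocene 0.0117; Miocene 17.697; Pliocene 2.753; Oligocene 10.87 Myr.
Sorted shortest-first: Holocene (0.0117), Pleistocene (2.5683), Pliocene (2.753), Oligocene (10.87), Guadalupian (13.5), Miocene (17.697), Eocene (22.1).
The third shortest is Pliocene at 2.753 Myr.

Pliocene, 2.753 million years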